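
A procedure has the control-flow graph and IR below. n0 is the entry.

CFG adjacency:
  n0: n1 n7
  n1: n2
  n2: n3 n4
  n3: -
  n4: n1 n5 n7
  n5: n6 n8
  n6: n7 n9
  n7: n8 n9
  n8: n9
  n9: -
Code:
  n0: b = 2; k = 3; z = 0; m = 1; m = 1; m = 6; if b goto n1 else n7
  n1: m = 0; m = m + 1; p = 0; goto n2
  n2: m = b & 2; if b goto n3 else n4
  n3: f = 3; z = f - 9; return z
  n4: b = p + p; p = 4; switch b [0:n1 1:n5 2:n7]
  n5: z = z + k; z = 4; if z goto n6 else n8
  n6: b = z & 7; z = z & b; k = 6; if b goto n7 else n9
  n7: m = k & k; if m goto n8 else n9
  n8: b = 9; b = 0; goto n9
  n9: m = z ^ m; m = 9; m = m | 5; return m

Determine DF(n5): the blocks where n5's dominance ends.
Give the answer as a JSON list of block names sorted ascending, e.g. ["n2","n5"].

idom tree: n1←n0 n2←n1 n3←n2 n4←n2 n5←n4 n6←n5 n7←n0 n8←n0 n9←n0
Dom at joins:
  n1: preds {n0,n4}: {n0} ∩ {n0,n1,n2,n4} = {n0}; idom=n0
  n7: preds {n0,n4,n6}: {n0} ∩ {n0,n1,n2,n4} ∩ {n0,n1,n2,n4,n5,n6} = {n0}; idom=n0
  n8: preds {n5,n7}: {n0,n1,n2,n4,n5} ∩ {n0,n7} = {n0}; idom=n0
  n9: preds {n6,n7,n8}: {n0,n1,n2,n4,n5,n6} ∩ {n0,n7} ∩ {n0,n8} = {n0}; idom=n0

DF walk-up:
  n1←n0: walk · to n0
  n1←n4: walk n4→n2→n1 to n0
  n7←n0: walk · to n0
  n7←n4: walk n4→n2→n1 to n0
  n7←n6: walk n6→n5→n4→n2→n1 to n0
  n8←n5: walk n5→n4→n2→n1 to n0
  n8←n7: walk n7 to n0
  n9←n6: walk n6→n5→n4→n2→n1 to n0
  n9←n7: walk n7 to n0
  n9←n8: walk n8 to n0
  n0: DF=∅
  n1: DF={n1,n7,n8,n9}
  n2: DF={n1,n7,n8,n9}
  n3: DF=∅
  n4: DF={n1,n7,n8,n9}
  n5: DF={n7,n8,n9}
  n6: DF={n7,n9}
  n7: DF={n8,n9}
  n8: DF={n9}
  n9: DF=∅

DF(n5) = ["n7", "n8", "n9"]

Answer: ["n7", "n8", "n9"]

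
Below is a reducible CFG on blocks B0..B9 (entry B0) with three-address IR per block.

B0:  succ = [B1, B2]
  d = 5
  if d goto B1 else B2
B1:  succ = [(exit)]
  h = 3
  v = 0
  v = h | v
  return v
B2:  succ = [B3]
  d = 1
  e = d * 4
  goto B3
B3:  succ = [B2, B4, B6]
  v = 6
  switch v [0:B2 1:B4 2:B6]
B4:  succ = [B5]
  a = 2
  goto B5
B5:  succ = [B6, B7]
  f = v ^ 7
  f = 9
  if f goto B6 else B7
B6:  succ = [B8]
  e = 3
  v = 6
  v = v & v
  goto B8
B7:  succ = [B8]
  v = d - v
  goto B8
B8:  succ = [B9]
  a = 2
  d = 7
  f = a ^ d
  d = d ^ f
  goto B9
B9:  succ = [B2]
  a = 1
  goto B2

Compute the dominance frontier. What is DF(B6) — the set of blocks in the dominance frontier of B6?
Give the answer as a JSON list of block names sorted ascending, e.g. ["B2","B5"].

Answer: ["B8"]

Working:
idom tree: B1←B0 B2←B0 B3←B2 B4←B3 B5←B4 B6←B3 B7←B5 B8←B3 B9←B8
Join-block Dom:
  B2: preds {B0,B3,B9}: {B0} ∩ {B0,B2,B3} ∩ {B0,B2,B3,B8,B9} = {B0}; idom=B0
  B6: preds {B3,B5}: {B0,B2,B3} ∩ {B0,B2,B3,B4,B5} = {B0,B2,B3}; idom=B3
  B8: preds {B6,B7}: {B0,B2,B3,B6} ∩ {B0,B2,B3,B4,B5,B7} = {B0,B2,B3}; idom=B3

Frontier:
  join B2 pred B0: · stop@B0
  join B2 pred B3: B3→B2 stop@B0
  join B2 pred B9: B9→B8→B3→B2 stop@B0
  join B6 pred B3: · stop@B3
  join B6 pred B5: B5→B4 stop@B3
  join B8 pred B6: B6 stop@B3
  join B8 pred B7: B7→B5→B4 stop@B3
  DF(B0)=∅
  DF(B1)=∅
  DF(B2)={B2}
  DF(B3)={B2}
  DF(B4)={B6,B8}
  DF(B5)={B6,B8}
  DF(B6)={B8}
  DF(B7)={B8}
  DF(B8)={B2}
  DF(B9)={B2}

DF(B6) = ["B8"]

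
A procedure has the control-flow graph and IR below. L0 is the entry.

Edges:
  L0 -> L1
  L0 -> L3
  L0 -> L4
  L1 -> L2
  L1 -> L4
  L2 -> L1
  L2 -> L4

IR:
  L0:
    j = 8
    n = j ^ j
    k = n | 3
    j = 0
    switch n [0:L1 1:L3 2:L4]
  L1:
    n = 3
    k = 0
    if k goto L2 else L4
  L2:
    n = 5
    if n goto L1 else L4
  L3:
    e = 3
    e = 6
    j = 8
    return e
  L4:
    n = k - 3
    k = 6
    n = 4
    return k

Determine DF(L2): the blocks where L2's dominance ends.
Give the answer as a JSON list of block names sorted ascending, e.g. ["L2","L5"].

Answer: ["L1", "L4"]

Derivation:
idom tree: L1←L0 L2←L1 L3←L0 L4←L0
Join-block Dom:
  L1: preds {L0,L2}: {L0} ∩ {L0,L1,L2} = {L0}; idom=L0
  L4: preds {L0,L1,L2}: {L0} ∩ {L0,L1} ∩ {L0,L1,L2} = {L0}; idom=L0

DF walk-up:
  join L1 pred L0: · stop@L0
  join L1 pred L2: L2→L1 stop@L0
  join L4 pred L0: · stop@L0
  join L4 pred L1: L1 stop@L0
  join L4 pred L2: L2→L1 stop@L0
  L0 → ∅
  L1 → {L1,L4}
  L2 → {L1,L4}
  L3 → ∅
  L4 → ∅

DF(L2) = ["L1", "L4"]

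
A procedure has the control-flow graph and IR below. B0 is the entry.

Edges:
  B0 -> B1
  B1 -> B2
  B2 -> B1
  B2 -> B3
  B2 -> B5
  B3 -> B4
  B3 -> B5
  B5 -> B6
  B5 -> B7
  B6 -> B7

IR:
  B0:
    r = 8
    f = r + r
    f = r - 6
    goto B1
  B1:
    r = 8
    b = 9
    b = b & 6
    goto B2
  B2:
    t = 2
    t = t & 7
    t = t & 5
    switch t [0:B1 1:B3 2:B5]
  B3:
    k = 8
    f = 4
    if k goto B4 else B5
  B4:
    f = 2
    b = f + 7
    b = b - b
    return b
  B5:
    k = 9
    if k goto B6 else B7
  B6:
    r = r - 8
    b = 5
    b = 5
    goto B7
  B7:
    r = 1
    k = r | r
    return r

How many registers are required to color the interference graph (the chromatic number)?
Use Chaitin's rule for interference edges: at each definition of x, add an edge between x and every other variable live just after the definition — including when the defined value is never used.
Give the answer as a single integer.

Block summaries:
  B0: {f,r} / ∅
  B1: {b,r} / ∅
  B2: {t} / ∅
  B3: {f,k} / ∅
  B4: {b,f} / ∅
  B5: {k} / ∅
  B6: {b,r} / {r}
  B7: {k,r} / ∅

Live sets:
  B0 li=∅ lo=∅
  B1 li=∅ lo={r}
  B2 li={r} lo={r}
  B3 li={r} lo={r}
  B4 li=∅ lo=∅
  B5 li={r} lo={r}
  B6 li={r} lo=∅
  B7 li=∅ lo=∅

Conflict graph:
  b↔{r}
  f↔{k,r}
  k↔{f,r}
  r↔{b,f,k,t}
  t↔{r}

Registers:
  {f,k,r} pairwise interfere (3-clique) ⇒ χ ≥ 3
  3-colouring: R0={r}  R1={b,f,t}  R2={k}
  χ = 3

Answer: 3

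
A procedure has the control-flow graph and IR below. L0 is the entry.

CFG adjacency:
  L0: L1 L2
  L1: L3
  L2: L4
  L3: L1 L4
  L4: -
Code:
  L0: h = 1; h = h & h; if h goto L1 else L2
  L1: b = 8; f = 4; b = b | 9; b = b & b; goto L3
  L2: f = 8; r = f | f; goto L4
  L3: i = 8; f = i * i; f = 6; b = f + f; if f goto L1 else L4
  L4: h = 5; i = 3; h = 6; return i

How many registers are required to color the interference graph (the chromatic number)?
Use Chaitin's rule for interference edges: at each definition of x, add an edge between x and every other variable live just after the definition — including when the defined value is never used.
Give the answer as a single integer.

Block summaries:
  L0: def={h} ue=∅
  L1: def={b,f} ue=∅
  L2: def={f,r} ue=∅
  L3: def={b,f,i} ue=∅
  L4: def={h,i} ue=∅

Backward fixpoint:
  L0: in=∅ out=∅
  L1: in=∅ out=∅
  L2: in=∅ out=∅
  L3: in=∅ out=∅
  L4: in=∅ out=∅

Conflict graph:
  b↔{f}
  f↔{b}
  h↔{i}
  i↔{h}
  r↔∅

Registers:
  clique {b,f} ⇒ need ≥ 2
  assign b→r0 f→r1 h→r0 i→r1 r→r0 — no edge inside a register ⇒ χ ≤ 2
  χ = 2

Answer: 2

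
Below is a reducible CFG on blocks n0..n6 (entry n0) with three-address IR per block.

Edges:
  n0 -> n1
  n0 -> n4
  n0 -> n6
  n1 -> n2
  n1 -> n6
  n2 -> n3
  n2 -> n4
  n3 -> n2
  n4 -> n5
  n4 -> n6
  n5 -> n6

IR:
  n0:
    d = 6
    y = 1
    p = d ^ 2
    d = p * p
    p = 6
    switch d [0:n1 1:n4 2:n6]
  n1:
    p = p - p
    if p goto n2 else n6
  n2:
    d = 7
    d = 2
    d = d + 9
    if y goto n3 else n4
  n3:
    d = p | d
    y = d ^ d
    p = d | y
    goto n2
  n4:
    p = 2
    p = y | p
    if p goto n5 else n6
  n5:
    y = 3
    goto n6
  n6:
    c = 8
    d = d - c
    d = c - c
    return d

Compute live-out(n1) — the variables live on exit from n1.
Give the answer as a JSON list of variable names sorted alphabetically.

Per-block:
  n0: {d,p,y} / ∅
  n1: {p} / {p}
  n2: {d} / {y}
  n3: {d,p,y} / {d,p}
  n4: {p} / {y}
  n5: {y} / ∅
  n6: {c,d} / {d}

Liveness:
  live n0: ∅→{d,p,y}
  live n1: {d,p,y}→{d,p,y}
  live n2: {p,y}→{d,p,y}
  live n3: {d,p}→{p,y}
  live n4: {d,y}→{d}
  live n5: {d}→{d}
  live n6: {d}→∅

live-out(n1) = ["d", "p", "y"]

Answer: ["d", "p", "y"]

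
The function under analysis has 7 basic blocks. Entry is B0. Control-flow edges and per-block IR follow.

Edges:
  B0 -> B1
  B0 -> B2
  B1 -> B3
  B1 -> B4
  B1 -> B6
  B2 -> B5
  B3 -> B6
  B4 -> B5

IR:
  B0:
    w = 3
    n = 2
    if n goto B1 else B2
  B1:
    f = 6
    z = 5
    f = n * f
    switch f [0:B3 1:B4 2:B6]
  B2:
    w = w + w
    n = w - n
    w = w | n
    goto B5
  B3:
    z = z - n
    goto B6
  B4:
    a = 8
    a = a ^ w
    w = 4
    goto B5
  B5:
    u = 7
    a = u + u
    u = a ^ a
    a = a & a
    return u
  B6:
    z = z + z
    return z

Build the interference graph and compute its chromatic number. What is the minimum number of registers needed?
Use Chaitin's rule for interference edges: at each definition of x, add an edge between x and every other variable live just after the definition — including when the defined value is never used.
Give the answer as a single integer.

Answer: 4

Derivation:
Per-block:
  B0: def={n,w} ue=∅
  B1: def={f,z} ue={n}
  B2: def={n,w} ue={n,w}
  B3: def={z} ue={n,z}
  B4: def={a,w} ue={w}
  B5: def={a,u} ue=∅
  B6: def={z} ue={z}

Backward fixpoint:
  B0 li=∅ lo={n,w}
  B1 li={n,w} lo={n,w,z}
  B2 li={n,w} lo=∅
  B3 li={n,z} lo={z}
  B4 li={w} lo=∅
  B5 li=∅ lo=∅
  B6 li={z} lo=∅

Conflict graph:
  a↔{u,w}
  f↔{n,w,z}
  n↔{f,w,z}
  u↔{a}
  w↔{a,f,n,z}
  z↔{f,n,w}

Chromatic number:
  {f,n,w,z} pairwise interfere (4-clique) ⇒ χ ≥ 4
  4-colouring: c0={u,w}  c1={a,f}  c2={n}  c3={z}
  χ = 4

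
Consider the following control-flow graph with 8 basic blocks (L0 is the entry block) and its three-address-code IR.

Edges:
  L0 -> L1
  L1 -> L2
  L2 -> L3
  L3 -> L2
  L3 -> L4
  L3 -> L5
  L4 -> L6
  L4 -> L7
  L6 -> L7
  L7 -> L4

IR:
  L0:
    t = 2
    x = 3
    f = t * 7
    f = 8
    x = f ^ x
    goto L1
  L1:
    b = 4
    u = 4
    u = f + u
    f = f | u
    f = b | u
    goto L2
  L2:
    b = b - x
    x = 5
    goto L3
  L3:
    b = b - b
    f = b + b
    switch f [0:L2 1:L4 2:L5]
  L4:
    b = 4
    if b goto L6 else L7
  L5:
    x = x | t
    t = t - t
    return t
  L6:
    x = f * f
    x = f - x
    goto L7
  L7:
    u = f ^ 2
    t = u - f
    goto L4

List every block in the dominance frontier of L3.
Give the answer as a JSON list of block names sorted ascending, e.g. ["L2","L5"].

idom tree: L1←L0 L2←L1 L3←L2 L4←L3 L5←L3 L6←L4 L7←L4
Dom∩ at merges:
  L2: preds {L1,L3}: {L0,L1} ∩ {L0,L1,L2,L3} = {L0,L1}; idom=L1
  L4: preds {L3,L7}: {L0,L1,L2,L3} ∩ {L0,L1,L2,L3,L4,L7} = {L0,L1,L2,L3}; idom=L3
  L7: preds {L4,L6}: {L0,L1,L2,L3,L4} ∩ {L0,L1,L2,L3,L4,L6} = {L0,L1,L2,L3,L4}; idom=L4

Frontier:
  L2←L1: walk · to L1
  L2←L3: walk L3→L2 to L1
  L4←L3: walk · to L3
  L4←L7: walk L7→L4 to L3
  L7←L4: walk · to L4
  L7←L6: walk L6 to L4
  DF(L0)=∅
  DF(L1)=∅
  DF(L2)={L2}
  DF(L3)={L2}
  DF(L4)={L4}
  DF(L5)=∅
  DF(L6)={L7}
  DF(L7)={L4}

DF(L3) = ["L2"]

Answer: ["L2"]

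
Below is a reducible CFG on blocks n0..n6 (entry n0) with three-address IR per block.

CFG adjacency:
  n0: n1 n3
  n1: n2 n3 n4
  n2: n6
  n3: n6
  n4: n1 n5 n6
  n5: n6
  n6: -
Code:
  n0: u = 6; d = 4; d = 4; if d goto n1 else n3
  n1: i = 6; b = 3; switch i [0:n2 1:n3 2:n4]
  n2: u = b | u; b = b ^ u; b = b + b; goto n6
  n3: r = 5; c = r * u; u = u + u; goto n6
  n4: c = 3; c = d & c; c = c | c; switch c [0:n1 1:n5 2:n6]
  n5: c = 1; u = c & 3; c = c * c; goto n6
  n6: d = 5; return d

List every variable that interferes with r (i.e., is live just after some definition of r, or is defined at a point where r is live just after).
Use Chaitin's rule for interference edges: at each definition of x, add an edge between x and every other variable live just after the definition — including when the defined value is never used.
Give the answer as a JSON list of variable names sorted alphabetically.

Per-block:
  n0: {d,u} / ∅
  n1: {b,i} / ∅
  n2: {b,u} / {b,u}
  n3: {c,r,u} / {u}
  n4: {c} / {d}
  n5: {c,u} / ∅
  n6: {d} / ∅

Live sets:
  n0: in=∅ out={d,u}
  n1: in={d,u} out={b,d,u}
  n2: in={b,u} out=∅
  n3: in={u} out=∅
  n4: in={d,u} out={d,u}
  n5: in=∅ out=∅
  n6: in=∅ out=∅

Interfere edges:
  b — {d,i,u}
  c — {d,u}
  d — {b,c,i,u}
  i — {b,d,u}
  r — {u}
  u — {b,c,d,i,r}

N(r) = ["u"]

Answer: ["u"]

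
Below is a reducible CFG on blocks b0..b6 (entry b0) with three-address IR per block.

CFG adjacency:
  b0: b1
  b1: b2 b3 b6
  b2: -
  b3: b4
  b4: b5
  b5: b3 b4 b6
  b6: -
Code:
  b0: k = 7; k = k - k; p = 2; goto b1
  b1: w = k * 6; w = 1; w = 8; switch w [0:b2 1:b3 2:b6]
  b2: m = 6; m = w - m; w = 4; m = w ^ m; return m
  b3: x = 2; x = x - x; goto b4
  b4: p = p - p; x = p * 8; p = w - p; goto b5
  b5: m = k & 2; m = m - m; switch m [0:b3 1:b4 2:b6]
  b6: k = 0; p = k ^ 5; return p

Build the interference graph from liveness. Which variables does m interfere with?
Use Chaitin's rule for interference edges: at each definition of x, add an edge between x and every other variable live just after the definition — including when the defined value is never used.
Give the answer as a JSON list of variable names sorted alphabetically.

Answer: ["k", "p", "w"]

Working:
def/use:
  b0: {k,p} / ∅
  b1: {w} / {k}
  b2: {m,w} / {w}
  b3: {x} / ∅
  b4: {p,x} / {p,w}
  b5: {m} / {k}
  b6: {k,p} / ∅

Live sets:
  live b0: ∅→{k,p}
  live b1: {k,p}→{k,p,w}
  live b2: {w}→∅
  live b3: {k,p,w}→{k,p,w}
  live b4: {k,p,w}→{k,p,w}
  live b5: {k,p,w}→{k,p,w}
  live b6: ∅→∅

Interference:
  k↔{m,p,w,x}
  m↔{k,p,w}
  p↔{k,m,w,x}
  w↔{k,m,p,x}
  x↔{k,p,w}

N(m) = ["k", "p", "w"]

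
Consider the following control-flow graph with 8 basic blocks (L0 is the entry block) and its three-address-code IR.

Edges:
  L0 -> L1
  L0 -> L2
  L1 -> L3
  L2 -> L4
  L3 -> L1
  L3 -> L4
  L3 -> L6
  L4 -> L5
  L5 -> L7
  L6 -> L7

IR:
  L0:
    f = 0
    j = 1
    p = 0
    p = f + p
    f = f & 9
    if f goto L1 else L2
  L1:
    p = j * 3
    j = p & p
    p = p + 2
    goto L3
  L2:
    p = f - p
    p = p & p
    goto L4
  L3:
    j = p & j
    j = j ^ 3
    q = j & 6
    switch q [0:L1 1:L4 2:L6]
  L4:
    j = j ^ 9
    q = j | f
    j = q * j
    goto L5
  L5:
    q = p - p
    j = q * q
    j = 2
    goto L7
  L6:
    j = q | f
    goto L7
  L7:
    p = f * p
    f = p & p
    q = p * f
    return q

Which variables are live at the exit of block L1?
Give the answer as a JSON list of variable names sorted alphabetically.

def/use:
  L0: {f,j,p} / ∅
  L1: {j,p} / {j}
  L2: {p} / {f,p}
  L3: {j,q} / {j,p}
  L4: {j,q} / {f,j}
  L5: {j,q} / {p}
  L6: {j} / {f,q}
  L7: {f,p,q} / {f,p}

Live sets:
  L0: in=∅ out={f,j,p}
  L1: in={f,j} out={f,j,p}
  L2: in={f,j,p} out={f,j,p}
  L3: in={f,j,p} out={f,j,p,q}
  L4: in={f,j,p} out={f,p}
  L5: in={f,p} out={f,p}
  L6: in={f,p,q} out={f,p}
  L7: in={f,p} out=∅

live-out(L1) = ["f", "j", "p"]

Answer: ["f", "j", "p"]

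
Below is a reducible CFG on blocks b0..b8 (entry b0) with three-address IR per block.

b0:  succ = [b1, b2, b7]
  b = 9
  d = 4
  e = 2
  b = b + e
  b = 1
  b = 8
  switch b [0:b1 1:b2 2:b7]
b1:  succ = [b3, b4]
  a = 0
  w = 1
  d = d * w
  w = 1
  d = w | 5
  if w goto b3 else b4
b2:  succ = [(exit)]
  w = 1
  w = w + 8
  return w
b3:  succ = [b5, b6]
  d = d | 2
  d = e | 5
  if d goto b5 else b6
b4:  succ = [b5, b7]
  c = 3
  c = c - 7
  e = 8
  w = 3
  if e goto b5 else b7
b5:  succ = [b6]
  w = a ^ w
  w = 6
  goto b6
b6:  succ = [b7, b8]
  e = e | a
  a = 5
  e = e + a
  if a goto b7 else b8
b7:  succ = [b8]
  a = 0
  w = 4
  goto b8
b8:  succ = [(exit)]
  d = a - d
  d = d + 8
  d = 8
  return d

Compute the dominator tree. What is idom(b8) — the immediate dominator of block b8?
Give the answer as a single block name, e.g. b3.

idom tree: b1←b0 b2←b0 b3←b1 b4←b1 b5←b1 b6←b1 b7←b0 b8←b0
Dom at joins:
  b5: preds {b3,b4}: {b0,b1,b3} ∩ {b0,b1,b4} = {b0,b1}; idom=b1
  b6: preds {b3,b5}: {b0,b1,b3} ∩ {b0,b1,b5} = {b0,b1}; idom=b1
  b7: preds {b0,b4,b6}: {b0} ∩ {b0,b1,b4} ∩ {b0,b1,b6} = {b0}; idom=b0
  b8: preds {b6,b7}: {b0,b1,b6} ∩ {b0,b7} = {b0}; idom=b0

idom(b8) = b0

Answer: b0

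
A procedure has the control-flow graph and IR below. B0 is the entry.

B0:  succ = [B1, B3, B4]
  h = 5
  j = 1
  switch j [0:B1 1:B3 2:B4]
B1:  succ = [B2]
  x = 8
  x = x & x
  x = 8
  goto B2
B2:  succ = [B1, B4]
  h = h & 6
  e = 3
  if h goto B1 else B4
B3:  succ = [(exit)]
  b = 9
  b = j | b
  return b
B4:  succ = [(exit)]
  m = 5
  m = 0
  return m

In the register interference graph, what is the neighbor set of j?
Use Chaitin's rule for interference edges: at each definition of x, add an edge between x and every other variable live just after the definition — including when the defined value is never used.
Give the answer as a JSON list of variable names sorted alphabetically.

Per-block:
  B0: {h,j} / ∅
  B1: {x} / ∅
  B2: {e,h} / {h}
  B3: {b} / {j}
  B4: {m} / ∅

Live sets:
  B0: in=∅ out={h,j}
  B1: in={h} out={h}
  B2: in={h} out={h}
  B3: in={j} out=∅
  B4: in=∅ out=∅

Conflict graph:
  b↔{j}
  e↔{h}
  h↔{e,j,x}
  j↔{b,h}
  m↔∅
  x↔{h}

N(j) = ["b", "h"]

Answer: ["b", "h"]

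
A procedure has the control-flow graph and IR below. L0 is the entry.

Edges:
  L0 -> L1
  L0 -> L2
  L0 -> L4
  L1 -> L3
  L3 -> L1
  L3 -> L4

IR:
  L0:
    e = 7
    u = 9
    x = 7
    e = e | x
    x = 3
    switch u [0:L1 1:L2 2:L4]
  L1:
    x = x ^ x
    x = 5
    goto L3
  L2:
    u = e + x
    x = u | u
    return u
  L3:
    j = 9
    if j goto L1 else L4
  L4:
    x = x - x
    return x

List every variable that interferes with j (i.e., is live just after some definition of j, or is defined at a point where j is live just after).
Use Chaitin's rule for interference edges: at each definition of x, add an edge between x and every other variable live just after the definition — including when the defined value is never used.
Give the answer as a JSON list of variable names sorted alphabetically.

def/use:
  L0: def={e,u,x} ue=∅
  L1: def={x} ue={x}
  L2: def={u,x} ue={e,x}
  L3: def={j} ue=∅
  L4: def={x} ue={x}

Backward fixpoint:
  live L0: ∅→{e,x}
  live L1: {x}→{x}
  live L2: {e,x}→∅
  live L3: {x}→{x}
  live L4: {x}→∅

Interference:
  e — {u,x}
  j — {x}
  u — {e,x}
  x — {e,j,u}

N(j) = ["x"]

Answer: ["x"]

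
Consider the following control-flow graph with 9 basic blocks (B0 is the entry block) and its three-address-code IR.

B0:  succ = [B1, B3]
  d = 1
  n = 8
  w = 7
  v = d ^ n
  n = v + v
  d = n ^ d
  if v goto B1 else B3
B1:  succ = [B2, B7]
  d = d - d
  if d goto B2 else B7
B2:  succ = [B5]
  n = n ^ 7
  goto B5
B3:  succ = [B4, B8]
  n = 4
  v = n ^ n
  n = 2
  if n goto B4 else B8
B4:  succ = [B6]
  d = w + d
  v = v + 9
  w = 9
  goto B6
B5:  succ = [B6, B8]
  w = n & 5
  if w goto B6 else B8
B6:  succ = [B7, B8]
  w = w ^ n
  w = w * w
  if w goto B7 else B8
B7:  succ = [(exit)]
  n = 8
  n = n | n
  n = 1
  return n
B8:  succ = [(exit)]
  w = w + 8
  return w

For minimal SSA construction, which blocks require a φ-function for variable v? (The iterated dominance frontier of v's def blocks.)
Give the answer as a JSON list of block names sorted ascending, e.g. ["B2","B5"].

Answer: ["B6", "B7", "B8"]

Analysis:
idom tree: B1←B0 B2←B1 B3←B0 B4←B3 B5←B2 B6←B0 B7←B0 B8←B0
Join-block Dom:
  B6: preds {B4,B5}: {B0,B3,B4} ∩ {B0,B1,B2,B5} = {B0}; idom=B0
  B7: preds {B1,B6}: {B0,B1} ∩ {B0,B6} = {B0}; idom=B0
  B8: preds {B3,B5,B6}: {B0,B3} ∩ {B0,B1,B2,B5} ∩ {B0,B6} = {B0}; idom=B0

DF walk-up:
  join B6 pred B4: B4→B3 stop@B0
  join B6 pred B5: B5→B2→B1 stop@B0
  join B7 pred B1: B1 stop@B0
  join B7 pred B6: B6 stop@B0
  join B8 pred B3: B3 stop@B0
  join B8 pred B5: B5→B2→B1 stop@B0
  join B8 pred B6: B6 stop@B0
  B0 → ∅
  B1 → {B6,B7,B8}
  B2 → {B6,B8}
  B3 → {B6,B8}
  B4 → {B6}
  B5 → {B6,B8}
  B6 → {B7,B8}
  B7 → ∅
  B8 → ∅

φ for v: defs {B0,B3,B4}
  DF⁺ = {B6,B7,B8}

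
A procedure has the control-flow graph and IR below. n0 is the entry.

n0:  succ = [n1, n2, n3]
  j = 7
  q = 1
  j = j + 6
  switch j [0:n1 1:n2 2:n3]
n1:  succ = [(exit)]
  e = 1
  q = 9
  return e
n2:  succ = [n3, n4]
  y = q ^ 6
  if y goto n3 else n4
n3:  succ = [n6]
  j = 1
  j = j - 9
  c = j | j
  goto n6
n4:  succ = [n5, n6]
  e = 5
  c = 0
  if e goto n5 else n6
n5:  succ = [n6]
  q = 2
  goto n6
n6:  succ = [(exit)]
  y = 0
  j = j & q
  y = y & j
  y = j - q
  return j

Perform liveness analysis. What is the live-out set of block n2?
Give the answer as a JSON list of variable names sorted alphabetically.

Answer: ["j", "q"]

Derivation:
Per-block:
  n0: {j,q} / ∅
  n1: {e,q} / ∅
  n2: {y} / {q}
  n3: {c,j} / ∅
  n4: {c,e} / ∅
  n5: {q} / ∅
  n6: {j,y} / {j,q}

Backward fixpoint:
  n0: in=∅ out={j,q}
  n1: in=∅ out=∅
  n2: in={j,q} out={j,q}
  n3: in={q} out={j,q}
  n4: in={j,q} out={j,q}
  n5: in={j} out={j,q}
  n6: in={j,q} out=∅

live-out(n2) = ["j", "q"]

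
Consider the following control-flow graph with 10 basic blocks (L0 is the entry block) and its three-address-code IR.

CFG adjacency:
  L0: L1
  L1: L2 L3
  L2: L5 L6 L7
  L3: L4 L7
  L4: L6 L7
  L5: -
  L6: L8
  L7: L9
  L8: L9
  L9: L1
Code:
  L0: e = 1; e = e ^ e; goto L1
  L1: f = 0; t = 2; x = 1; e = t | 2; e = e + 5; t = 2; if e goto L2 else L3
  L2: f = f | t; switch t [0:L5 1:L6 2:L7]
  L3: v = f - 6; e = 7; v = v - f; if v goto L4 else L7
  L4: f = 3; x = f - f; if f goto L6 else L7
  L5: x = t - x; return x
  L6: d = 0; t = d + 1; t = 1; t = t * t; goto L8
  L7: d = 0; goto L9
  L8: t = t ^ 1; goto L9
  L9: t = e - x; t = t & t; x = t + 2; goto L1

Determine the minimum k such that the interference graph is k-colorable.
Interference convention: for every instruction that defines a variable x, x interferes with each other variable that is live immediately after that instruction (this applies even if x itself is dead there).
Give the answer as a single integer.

Block summaries:
  L0 def {e} use ∅
  L1 def {e,f,t,x} use ∅
  L2 def {f} use {f,t}
  L3 def {e,v} use {f}
  L4 def {f,x} use ∅
  L5 def {x} use {t,x}
  L6 def {d,t} use ∅
  L7 def {d} use ∅
  L8 def {t} use {t}
  L9 def {t,x} use {e,x}

Backward fixpoint:
  L0 li=∅ lo=∅
  L1 li=∅ lo={e,f,t,x}
  L2 li={e,f,t,x} lo={e,t,x}
  L3 li={f,x} lo={e,x}
  L4 li={e} lo={e,x}
  L5 li={t,x} lo=∅
  L6 li={e,x} lo={e,t,x}
  L7 li={e,x} lo={e,x}
  L8 li={e,t,x} lo={e,x}
  L9 li={e,x} lo=∅

Interfere edges:
  d: {e,x}
  e: {d,f,t,v,x}
  f: {e,t,v,x}
  t: {e,f,x}
  v: {e,f,x}
  x: {d,e,f,t,v}

Registers:
  clique {e,f,t,x} ⇒ need ≥ 4
  assign d→r2 e→r0 f→r2 t→r3 v→r3 x→r1 — no edge inside a register ⇒ χ ≤ 4
  χ = 4

Answer: 4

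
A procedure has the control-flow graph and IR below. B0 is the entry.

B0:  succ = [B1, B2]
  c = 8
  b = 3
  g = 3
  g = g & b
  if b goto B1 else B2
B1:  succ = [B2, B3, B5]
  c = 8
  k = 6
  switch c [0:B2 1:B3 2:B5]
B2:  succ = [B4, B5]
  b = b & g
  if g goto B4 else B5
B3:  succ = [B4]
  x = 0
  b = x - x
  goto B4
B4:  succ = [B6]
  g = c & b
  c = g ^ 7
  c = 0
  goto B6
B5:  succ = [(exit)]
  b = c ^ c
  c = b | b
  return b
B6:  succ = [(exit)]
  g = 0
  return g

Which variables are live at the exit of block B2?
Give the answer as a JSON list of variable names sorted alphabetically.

def/use:
  B0: {b,c,g} / ∅
  B1: {c,k} / ∅
  B2: {b} / {b,g}
  B3: {b,x} / ∅
  B4: {c,g} / {b,c}
  B5: {b,c} / {c}
  B6: {g} / ∅

Live sets:
  B0 li=∅ lo={b,c,g}
  B1 li={b,g} lo={b,c,g}
  B2 li={b,c,g} lo={b,c}
  B3 li={c} lo={b,c}
  B4 li={b,c} lo=∅
  B5 li={c} lo=∅
  B6 li=∅ lo=∅

live-out(B2) = ["b", "c"]

Answer: ["b", "c"]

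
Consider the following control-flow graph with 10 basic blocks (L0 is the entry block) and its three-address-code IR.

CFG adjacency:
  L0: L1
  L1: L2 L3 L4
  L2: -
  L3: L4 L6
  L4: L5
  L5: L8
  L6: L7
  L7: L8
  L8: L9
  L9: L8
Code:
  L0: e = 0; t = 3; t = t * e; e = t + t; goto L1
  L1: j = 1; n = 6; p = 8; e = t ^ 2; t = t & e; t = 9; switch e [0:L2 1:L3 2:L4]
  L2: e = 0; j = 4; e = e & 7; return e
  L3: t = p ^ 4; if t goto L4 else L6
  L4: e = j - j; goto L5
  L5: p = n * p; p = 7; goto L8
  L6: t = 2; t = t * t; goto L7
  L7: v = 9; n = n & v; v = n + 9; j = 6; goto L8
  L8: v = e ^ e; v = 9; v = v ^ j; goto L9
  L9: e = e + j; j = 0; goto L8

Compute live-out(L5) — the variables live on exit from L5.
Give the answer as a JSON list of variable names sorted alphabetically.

Answer: ["e", "j"]

Analysis:
Per-block:
  L0 def {e,t} use ∅
  L1 def {e,j,n,p,t} use {t}
  L2 def {e,j} use ∅
  L3 def {t} use {p}
  L4 def {e} use {j}
  L5 def {p} use {n,p}
  L6 def {t} use ∅
  L7 def {j,n,v} use {n}
  L8 def {v} use {e,j}
  L9 def {e,j} use {e,j}

Backward fixpoint:
  live L0: ∅→{t}
  live L1: {t}→{e,j,n,p}
  live L2: ∅→∅
  live L3: {e,j,n,p}→{e,j,n,p}
  live L4: {j,n,p}→{e,j,n,p}
  live L5: {e,j,n,p}→{e,j}
  live L6: {e,n}→{e,n}
  live L7: {e,n}→{e,j}
  live L8: {e,j}→{e,j}
  live L9: {e,j}→{e,j}

live-out(L5) = ["e", "j"]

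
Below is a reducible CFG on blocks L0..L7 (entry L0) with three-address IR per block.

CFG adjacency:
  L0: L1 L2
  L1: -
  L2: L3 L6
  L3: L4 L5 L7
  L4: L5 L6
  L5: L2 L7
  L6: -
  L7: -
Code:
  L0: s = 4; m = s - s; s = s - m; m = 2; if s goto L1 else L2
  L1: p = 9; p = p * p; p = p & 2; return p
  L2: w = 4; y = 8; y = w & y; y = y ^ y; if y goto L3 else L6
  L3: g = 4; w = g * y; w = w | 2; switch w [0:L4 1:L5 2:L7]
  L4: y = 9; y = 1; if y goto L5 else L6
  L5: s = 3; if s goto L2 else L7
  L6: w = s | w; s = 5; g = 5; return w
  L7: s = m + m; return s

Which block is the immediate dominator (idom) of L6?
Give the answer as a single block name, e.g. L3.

Answer: L2

Derivation:
idom tree: L1←L0 L2←L0 L3←L2 L4←L3 L5←L3 L6←L2 L7←L3
Dom∩ at merges:
  L2: preds {L0,L5}: {L0} ∩ {L0,L2,L3,L5} = {L0}; idom=L0
  L5: preds {L3,L4}: {L0,L2,L3} ∩ {L0,L2,L3,L4} = {L0,L2,L3}; idom=L3
  L6: preds {L2,L4}: {L0,L2} ∩ {L0,L2,L3,L4} = {L0,L2}; idom=L2
  L7: preds {L3,L5}: {L0,L2,L3} ∩ {L0,L2,L3,L5} = {L0,L2,L3}; idom=L3

idom(L6) = L2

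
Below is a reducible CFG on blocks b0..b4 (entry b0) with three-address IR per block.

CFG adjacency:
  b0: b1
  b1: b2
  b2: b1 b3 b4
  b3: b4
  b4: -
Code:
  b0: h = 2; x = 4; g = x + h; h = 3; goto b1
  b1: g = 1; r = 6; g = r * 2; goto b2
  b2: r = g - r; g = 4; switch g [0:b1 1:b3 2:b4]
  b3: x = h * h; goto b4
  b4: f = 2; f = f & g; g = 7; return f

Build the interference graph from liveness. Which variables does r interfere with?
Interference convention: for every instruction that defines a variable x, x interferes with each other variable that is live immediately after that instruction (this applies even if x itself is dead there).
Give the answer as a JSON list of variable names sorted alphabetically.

Block summaries:
  b0: {g,h,x} / ∅
  b1: {g,r} / ∅
  b2: {g,r} / {g,r}
  b3: {x} / {h}
  b4: {f,g} / {g}

Backward fixpoint:
  b0 li=∅ lo={h}
  b1 li={h} lo={g,h,r}
  b2 li={g,h,r} lo={g,h}
  b3 li={g,h} lo={g}
  b4 li={g} lo=∅

Interfere edges:
  f: {g}
  g: {f,h,r,x}
  h: {g,r,x}
  r: {g,h}
  x: {g,h}

N(r) = ["g", "h"]

Answer: ["g", "h"]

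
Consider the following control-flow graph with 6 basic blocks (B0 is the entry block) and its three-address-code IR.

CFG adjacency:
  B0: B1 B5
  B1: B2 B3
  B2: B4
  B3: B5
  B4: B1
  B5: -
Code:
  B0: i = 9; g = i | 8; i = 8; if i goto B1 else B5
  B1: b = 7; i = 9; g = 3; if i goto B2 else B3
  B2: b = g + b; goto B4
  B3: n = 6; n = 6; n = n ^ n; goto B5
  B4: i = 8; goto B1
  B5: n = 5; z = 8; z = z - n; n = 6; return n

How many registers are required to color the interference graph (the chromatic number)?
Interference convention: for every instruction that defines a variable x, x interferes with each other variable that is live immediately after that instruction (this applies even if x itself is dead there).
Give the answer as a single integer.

Answer: 3

Analysis:
Per-block:
  B0: def={g,i} ue=∅
  B1: def={b,g,i} ue=∅
  B2: def={b} ue={b,g}
  B3: def={n} ue=∅
  B4: def={i} ue=∅
  B5: def={n,z} ue=∅

Live sets:
  B0: in=∅ out=∅
  B1: in=∅ out={b,g}
  B2: in={b,g} out=∅
  B3: in=∅ out=∅
  B4: in=∅ out=∅
  B5: in=∅ out=∅

Conflict graph:
  b: {g,i}
  g: {b,i}
  i: {b,g}
  n: {z}
  z: {n}

Chromatic number:
  {b,g,i} pairwise interfere (3-clique) ⇒ χ ≥ 3
  3-colouring: R0={b,n}  R1={g,z}  R2={i}
  χ = 3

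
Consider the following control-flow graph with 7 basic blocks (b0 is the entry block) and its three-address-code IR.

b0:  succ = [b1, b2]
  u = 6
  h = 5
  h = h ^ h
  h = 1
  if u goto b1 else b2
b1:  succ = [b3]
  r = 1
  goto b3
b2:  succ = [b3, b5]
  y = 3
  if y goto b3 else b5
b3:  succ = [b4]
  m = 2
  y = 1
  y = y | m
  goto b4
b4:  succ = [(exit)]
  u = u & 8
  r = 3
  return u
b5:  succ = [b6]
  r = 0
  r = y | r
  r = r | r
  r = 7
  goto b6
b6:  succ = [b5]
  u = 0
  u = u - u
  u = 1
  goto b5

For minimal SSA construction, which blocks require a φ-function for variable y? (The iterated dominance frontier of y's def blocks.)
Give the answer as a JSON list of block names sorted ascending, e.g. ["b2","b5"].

idom tree: b1←b0 b2←b0 b3←b0 b4←b3 b5←b2 b6←b5
Join-block Dom:
  b3: preds {b1,b2}: {b0,b1} ∩ {b0,b2} = {b0}; idom=b0
  b5: preds {b2,b6}: {b0,b2} ∩ {b0,b2,b5,b6} = {b0,b2}; idom=b2

DF walk-up:
  b3←b1: walk b1 to b0
  b3←b2: walk b2 to b0
  b5←b2: walk · to b2
  b5←b6: walk b6→b5 to b2
  b0 → ∅
  b1 → {b3}
  b2 → {b3}
  b3 → ∅
  b4 → ∅
  b5 → {b5}
  b6 → {b5}

φ for y: defs {b2,b3}
  DF⁺ = {b3}

Answer: ["b3"]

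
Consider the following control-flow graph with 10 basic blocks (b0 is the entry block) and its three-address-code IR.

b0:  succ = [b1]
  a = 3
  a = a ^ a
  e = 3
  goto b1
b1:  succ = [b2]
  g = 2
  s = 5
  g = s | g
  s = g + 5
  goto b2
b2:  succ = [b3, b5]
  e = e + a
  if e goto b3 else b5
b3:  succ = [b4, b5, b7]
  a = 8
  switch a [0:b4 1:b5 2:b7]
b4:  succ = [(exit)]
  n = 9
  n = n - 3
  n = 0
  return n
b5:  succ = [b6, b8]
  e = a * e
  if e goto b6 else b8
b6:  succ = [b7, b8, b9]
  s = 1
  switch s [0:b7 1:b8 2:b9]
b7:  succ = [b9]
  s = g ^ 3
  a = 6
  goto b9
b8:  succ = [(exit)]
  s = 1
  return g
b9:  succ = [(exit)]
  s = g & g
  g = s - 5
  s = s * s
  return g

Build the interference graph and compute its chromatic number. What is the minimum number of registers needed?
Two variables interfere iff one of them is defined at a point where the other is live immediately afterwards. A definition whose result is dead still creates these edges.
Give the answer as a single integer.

Answer: 4

Working:
Per-block:
  b0: def={a,e} ue=∅
  b1: def={g,s} ue=∅
  b2: def={e} ue={a,e}
  b3: def={a} ue=∅
  b4: def={n} ue=∅
  b5: def={e} ue={a,e}
  b6: def={s} ue=∅
  b7: def={a,s} ue={g}
  b8: def={s} ue={g}
  b9: def={g,s} ue={g}

Liveness:
  b0 li=∅ lo={a,e}
  b1 li={a,e} lo={a,e,g}
  b2 li={a,e,g} lo={a,e,g}
  b3 li={e,g} lo={a,e,g}
  b4 li=∅ lo=∅
  b5 li={a,e,g} lo={g}
  b6 li={g} lo={g}
  b7 li={g} lo={g}
  b8 li={g} lo=∅
  b9 li={g} lo=∅

Conflict graph:
  a↔{e,g,s}
  e↔{a,g,s}
  g↔{a,e,s}
  n↔∅
  s↔{a,e,g}

Registers:
  clique {a,e,g,s} ⇒ need ≥ 4
  4-colouring: c0={a,n}  c1={e}  c2={g}  c3={s}
  χ = 4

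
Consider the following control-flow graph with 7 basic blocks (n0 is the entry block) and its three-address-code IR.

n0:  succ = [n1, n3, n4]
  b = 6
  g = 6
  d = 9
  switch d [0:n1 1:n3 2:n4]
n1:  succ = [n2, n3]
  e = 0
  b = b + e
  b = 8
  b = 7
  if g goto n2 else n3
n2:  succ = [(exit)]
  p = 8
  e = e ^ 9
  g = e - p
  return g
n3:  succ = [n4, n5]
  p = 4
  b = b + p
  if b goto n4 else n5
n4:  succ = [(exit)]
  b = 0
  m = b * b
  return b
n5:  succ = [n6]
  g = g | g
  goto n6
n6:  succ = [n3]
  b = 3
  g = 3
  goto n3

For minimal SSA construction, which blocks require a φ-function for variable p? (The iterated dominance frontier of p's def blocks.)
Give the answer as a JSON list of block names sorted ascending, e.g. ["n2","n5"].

Answer: ["n3", "n4"]

Derivation:
idom tree: n1←n0 n2←n1 n3←n0 n4←n0 n5←n3 n6←n5
Dom at joins:
  n3: preds {n0,n1,n6}: {n0} ∩ {n0,n1} ∩ {n0,n3,n5,n6} = {n0}; idom=n0
  n4: preds {n0,n3}: {n0} ∩ {n0,n3} = {n0}; idom=n0

DF walk-up:
  n3←n0: walk · to n0
  n3←n1: walk n1 to n0
  n3←n6: walk n6→n5→n3 to n0
  n4←n0: walk · to n0
  n4←n3: walk n3 to n0
  n0: DF=∅
  n1: DF={n3}
  n2: DF=∅
  n3: DF={n3,n4}
  n4: DF=∅
  n5: DF={n3}
  n6: DF={n3}

φ for p: defs {n2,n3}
  DF⁺ = {n3,n4}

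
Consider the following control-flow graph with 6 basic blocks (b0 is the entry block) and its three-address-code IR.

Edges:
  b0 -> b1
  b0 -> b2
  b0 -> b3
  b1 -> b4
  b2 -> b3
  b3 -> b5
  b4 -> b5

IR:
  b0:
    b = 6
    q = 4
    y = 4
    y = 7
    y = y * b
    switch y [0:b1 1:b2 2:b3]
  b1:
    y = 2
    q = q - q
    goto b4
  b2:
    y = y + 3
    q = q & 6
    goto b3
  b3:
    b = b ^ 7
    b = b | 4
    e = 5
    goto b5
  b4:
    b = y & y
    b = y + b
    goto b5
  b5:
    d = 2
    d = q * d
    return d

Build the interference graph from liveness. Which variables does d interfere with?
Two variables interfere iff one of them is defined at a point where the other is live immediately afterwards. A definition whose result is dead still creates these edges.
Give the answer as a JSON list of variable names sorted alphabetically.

Answer: ["q"]

Analysis:
Block summaries:
  b0: {b,q,y} / ∅
  b1: {q,y} / {q}
  b2: {q,y} / {q,y}
  b3: {b,e} / {b}
  b4: {b} / {y}
  b5: {d} / {q}

Liveness:
  b0: in=∅ out={b,q,y}
  b1: in={q} out={q,y}
  b2: in={b,q,y} out={b,q}
  b3: in={b,q} out={q}
  b4: in={q,y} out={q}
  b5: in={q} out=∅

Conflict graph:
  b — {q,y}
  d — {q}
  e — {q}
  q — {b,d,e,y}
  y — {b,q}

N(d) = ["q"]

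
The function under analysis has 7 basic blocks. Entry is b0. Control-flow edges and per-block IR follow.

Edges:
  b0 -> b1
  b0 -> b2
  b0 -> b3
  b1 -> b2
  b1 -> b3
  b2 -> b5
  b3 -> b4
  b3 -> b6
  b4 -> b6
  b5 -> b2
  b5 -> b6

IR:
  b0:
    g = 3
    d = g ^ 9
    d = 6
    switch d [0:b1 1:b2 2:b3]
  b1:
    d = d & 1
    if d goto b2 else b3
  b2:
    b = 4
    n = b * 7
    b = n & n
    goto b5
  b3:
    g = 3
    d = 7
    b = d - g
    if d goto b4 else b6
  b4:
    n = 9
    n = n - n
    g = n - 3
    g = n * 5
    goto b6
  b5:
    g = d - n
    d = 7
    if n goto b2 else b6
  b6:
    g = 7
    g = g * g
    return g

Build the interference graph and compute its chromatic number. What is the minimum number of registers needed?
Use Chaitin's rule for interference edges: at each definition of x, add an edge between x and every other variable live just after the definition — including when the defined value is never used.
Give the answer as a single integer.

Answer: 3

Analysis:
Block summaries:
  b0: {d,g} / ∅
  b1: {d} / {d}
  b2: {b,n} / ∅
  b3: {b,d,g} / ∅
  b4: {g,n} / ∅
  b5: {d,g} / {d,n}
  b6: {g} / ∅

Backward fixpoint:
  live b0: ∅→{d}
  live b1: {d}→{d}
  live b2: {d}→{d,n}
  live b3: ∅→∅
  live b4: ∅→∅
  live b5: {d,n}→{d}
  live b6: ∅→∅

Conflict graph:
  b↔{d,n}
  d↔{b,g,n}
  g↔{d,n}
  n↔{b,d,g}

Registers:
  lower bound: {b,d,n} mutually conflict ⇒ χ ≥ 3
  3-colouring: c0={d}  c1={n}  c2={b,g}
  χ = 3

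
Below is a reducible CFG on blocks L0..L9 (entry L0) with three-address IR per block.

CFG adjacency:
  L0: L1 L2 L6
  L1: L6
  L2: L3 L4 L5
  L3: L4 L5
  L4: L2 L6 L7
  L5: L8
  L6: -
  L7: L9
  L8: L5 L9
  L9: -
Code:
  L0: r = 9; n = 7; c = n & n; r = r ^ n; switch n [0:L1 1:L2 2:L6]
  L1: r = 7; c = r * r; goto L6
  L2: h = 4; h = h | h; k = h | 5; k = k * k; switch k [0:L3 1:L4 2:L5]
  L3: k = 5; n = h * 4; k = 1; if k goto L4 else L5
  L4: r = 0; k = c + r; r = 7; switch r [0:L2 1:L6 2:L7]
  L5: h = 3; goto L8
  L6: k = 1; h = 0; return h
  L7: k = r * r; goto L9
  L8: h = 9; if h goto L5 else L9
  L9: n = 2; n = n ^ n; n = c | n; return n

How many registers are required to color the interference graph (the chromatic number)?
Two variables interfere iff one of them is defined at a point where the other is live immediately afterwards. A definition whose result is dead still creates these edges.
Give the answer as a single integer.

Block summaries:
  L0: {c,n,r} / ∅
  L1: {c,r} / ∅
  L2: {h,k} / ∅
  L3: {k,n} / {h}
  L4: {k,r} / {c}
  L5: {h} / ∅
  L6: {h,k} / ∅
  L7: {k} / {r}
  L8: {h} / ∅
  L9: {n} / {c}

Live sets:
  L0 li=∅ lo={c}
  L1 li=∅ lo=∅
  L2 li={c} lo={c,h}
  L3 li={c,h} lo={c}
  L4 li={c} lo={c,r}
  L5 li={c} lo={c}
  L6 li=∅ lo=∅
  L7 li={c,r} lo={c}
  L8 li={c} lo={c}
  L9 li={c} lo=∅

Interference:
  c — {h,k,n,r}
  h — {c,k}
  k — {c,h}
  n — {c,r}
  r — {c,n}

Chromatic number:
  lower bound: {c,h,k} mutually conflict ⇒ χ ≥ 3
  assign c→R0 h→R1 k→R2 n→R1 r→R2 — no edge inside a register ⇒ χ ≤ 3
  χ = 3

Answer: 3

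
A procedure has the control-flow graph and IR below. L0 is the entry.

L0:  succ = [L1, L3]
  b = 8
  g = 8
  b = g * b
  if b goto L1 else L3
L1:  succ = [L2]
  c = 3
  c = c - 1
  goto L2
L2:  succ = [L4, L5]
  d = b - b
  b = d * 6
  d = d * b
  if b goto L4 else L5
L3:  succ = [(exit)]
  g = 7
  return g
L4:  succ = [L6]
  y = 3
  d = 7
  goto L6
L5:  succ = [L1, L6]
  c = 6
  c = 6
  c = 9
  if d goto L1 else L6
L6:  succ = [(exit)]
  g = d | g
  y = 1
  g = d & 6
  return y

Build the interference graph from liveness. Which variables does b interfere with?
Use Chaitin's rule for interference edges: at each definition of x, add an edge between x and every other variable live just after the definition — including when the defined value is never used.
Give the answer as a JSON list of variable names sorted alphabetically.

Answer: ["c", "d", "g"]

Derivation:
Block summaries:
  L0: def={b,g} ue=∅
  L1: def={c} ue=∅
  L2: def={b,d} ue={b}
  L3: def={g} ue=∅
  L4: def={d,y} ue=∅
  L5: def={c} ue={d}
  L6: def={g,y} ue={d,g}

Live sets:
  L0: in=∅ out={b,g}
  L1: in={b,g} out={b,g}
  L2: in={b,g} out={b,d,g}
  L3: in=∅ out=∅
  L4: in={g} out={d,g}
  L5: in={b,d,g} out={b,d,g}
  L6: in={d,g} out=∅

Conflict graph:
  b↔{c,d,g}
  c↔{b,d,g}
  d↔{b,c,g,y}
  g↔{b,c,d,y}
  y↔{d,g}

N(b) = ["c", "d", "g"]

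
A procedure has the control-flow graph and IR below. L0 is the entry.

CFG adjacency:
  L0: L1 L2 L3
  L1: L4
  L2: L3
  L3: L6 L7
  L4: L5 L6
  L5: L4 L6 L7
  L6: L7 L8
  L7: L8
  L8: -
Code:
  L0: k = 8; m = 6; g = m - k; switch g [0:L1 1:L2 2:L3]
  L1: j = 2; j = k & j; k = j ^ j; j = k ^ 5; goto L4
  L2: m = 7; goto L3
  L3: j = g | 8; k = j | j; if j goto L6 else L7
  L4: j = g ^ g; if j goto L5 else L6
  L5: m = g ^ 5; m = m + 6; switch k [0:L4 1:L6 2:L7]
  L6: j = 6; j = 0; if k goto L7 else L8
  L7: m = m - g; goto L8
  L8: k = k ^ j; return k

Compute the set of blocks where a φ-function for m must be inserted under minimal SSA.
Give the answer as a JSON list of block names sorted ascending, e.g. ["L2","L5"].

idom tree: L1←L0 L2←L0 L3←L0 L4←L1 L5←L4 L6←L0 L7←L0 L8←L0
Dom at joins:
  L3: preds {L0,L2}: {L0} ∩ {L0,L2} = {L0}; idom=L0
  L4: preds {L1,L5}: {L0,L1} ∩ {L0,L1,L4,L5} = {L0,L1}; idom=L1
  L6: preds {L3,L4,L5}: {L0,L3} ∩ {L0,L1,L4} ∩ {L0,L1,L4,L5} = {L0}; idom=L0
  L7: preds {L3,L5,L6}: {L0,L3} ∩ {L0,L1,L4,L5} ∩ {L0,L6} = {L0}; idom=L0
  L8: preds {L6,L7}: {L0,L6} ∩ {L0,L7} = {L0}; idom=L0

DF walk-up:
  L3←L0: walk · to L0
  L3←L2: walk L2 to L0
  L4←L1: walk · to L1
  L4←L5: walk L5→L4 to L1
  L6←L3: walk L3 to L0
  L6←L4: walk L4→L1 to L0
  L6←L5: walk L5→L4→L1 to L0
  L7←L3: walk L3 to L0
  L7←L5: walk L5→L4→L1 to L0
  L7←L6: walk L6 to L0
  L8←L6: walk L6 to L0
  L8←L7: walk L7 to L0
  DF(L0)=∅
  DF(L1)={L6,L7}
  DF(L2)={L3}
  DF(L3)={L6,L7}
  DF(L4)={L4,L6,L7}
  DF(L5)={L4,L6,L7}
  DF(L6)={L7,L8}
  DF(L7)={L8}
  DF(L8)=∅

φ for m: defs {L0,L2,L5,L7}
  DF⁺ = {L3,L4,L6,L7,L8}

Answer: ["L3", "L4", "L6", "L7", "L8"]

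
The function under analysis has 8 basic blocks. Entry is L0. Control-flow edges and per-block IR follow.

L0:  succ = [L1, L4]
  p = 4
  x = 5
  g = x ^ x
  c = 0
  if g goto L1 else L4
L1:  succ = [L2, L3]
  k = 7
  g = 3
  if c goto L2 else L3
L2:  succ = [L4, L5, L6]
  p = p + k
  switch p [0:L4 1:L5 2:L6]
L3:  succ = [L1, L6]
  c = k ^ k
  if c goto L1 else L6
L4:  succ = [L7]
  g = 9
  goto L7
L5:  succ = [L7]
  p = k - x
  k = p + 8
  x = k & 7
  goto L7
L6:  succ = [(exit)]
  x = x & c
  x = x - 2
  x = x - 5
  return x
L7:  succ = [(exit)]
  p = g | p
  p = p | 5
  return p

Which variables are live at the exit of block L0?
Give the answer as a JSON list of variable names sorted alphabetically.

Per-block:
  L0 def {c,g,p,x} use ∅
  L1 def {g,k} use {c}
  L2 def {p} use {k,p}
  L3 def {c} use {k}
  L4 def {g} use ∅
  L5 def {k,p,x} use {k,x}
  L6 def {x} use {c,x}
  L7 def {p} use {g,p}

Live sets:
  live L0: ∅→{c,p,x}
  live L1: {c,p,x}→{c,g,k,p,x}
  live L2: {c,g,k,p,x}→{c,g,k,p,x}
  live L3: {k,p,x}→{c,p,x}
  live L4: {p}→{g,p}
  live L5: {g,k,x}→{g,p}
  live L6: {c,x}→∅
  live L7: {g,p}→∅

live-out(L0) = ["c", "p", "x"]

Answer: ["c", "p", "x"]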